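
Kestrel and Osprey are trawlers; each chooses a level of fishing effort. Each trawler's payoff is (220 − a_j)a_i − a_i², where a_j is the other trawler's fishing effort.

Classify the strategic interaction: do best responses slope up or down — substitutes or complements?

strategic substitutes

Kestrel's payoff is (220 − a_O)a_K − a_K².
∂π/∂a_K = 220 − a_O − 2a_K = 0, so a_K = 110 − 0.5a_O.
The best-response slope da_K/da_O = −0.5 < 0: the reaction function is downward-sloping, so the choices are strategic substitutes.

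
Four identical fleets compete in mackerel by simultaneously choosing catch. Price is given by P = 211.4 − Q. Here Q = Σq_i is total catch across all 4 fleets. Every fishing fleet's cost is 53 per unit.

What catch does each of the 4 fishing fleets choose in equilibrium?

31.68

A representative fishing fleet's profit is π_i = q_i(211.4 − Q) − 53q_i, with Q = q_i + Σ_{j≠i} q_j.
First-order condition: 158.4 − 2q_i − Σ_{j≠i} q_j = 0.
In a symmetric equilibrium every fishing fleet chooses the same q, so Σ_{j≠i} q_j = 3q. The condition becomes 158.4 − 5q = 0, giving q = 158.4/5 = 31.68.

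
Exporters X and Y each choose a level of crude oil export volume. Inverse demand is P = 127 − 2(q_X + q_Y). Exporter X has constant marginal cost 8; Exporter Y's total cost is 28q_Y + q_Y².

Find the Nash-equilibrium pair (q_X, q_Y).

Exporter X's profit: π = q_X(127 − 2(q_X + q_Y)) − 8q_X.
∂π/∂q_X = 119 − 4q_X − 2q_Y = 0, so q_X = 29.75 − 0.5q_Y.
For Y: ∂π/∂q_Y = 99 − 6q_Y − 2q_X = 0 ⇒ q_Y = 16.5 − (1/3)q_X.
Substituting the second reaction function into the first: q_X = 29.75 − 0.5(16.5 − (1/3)q_X), which gives (5/6)q_X = 21.5 ⇒ q_X = 25.8.
Then q_Y = 16.5 − (1/3)·25.8 = 7.9.

25.8, 7.9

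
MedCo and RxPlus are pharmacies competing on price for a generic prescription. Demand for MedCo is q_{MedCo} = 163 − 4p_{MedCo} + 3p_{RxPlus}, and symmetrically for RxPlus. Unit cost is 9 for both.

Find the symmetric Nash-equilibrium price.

MedCo's profit: π = (p_{MedCo} − 9)(163 − 4p_{MedCo} + 3p_{RxPlus}).
∂π/∂p_{MedCo} = 199 − 8p_{MedCo} + 3p_{RxPlus} = 0 ⇒ p_{MedCo} = 24.875 + 0.375p_{RxPlus}.
Setting p_{MedCo} = p_{RxPlus} in the reaction function: p_{MedCo} = 24.875 + 0.375p_{MedCo}, so p_{MedCo} = 24.875 / 0.625 = 39.8.

39.8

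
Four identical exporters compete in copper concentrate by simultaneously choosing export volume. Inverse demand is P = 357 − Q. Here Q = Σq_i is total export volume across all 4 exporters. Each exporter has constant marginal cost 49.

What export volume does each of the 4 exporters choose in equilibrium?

A representative exporter's profit is π_i = q_i(357 − Q) − 49q_i, with Q = q_i + Σ_{j≠i} q_j.
First-order condition: 308 − 2q_i − Σ_{j≠i} q_j = 0.
Imposing symmetry (q_j = q for all j) turns Σ_{j≠i} q_j into 3q, so 308 = 5q and q = 61.6.

61.6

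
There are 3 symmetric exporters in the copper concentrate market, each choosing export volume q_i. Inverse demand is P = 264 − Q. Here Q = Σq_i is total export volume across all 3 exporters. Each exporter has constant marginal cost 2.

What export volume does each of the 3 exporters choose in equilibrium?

A representative exporter's profit is π_i = q_i(264 − Q) − 2q_i, with Q = q_i + Σ_{j≠i} q_j.
First-order condition: 262 − 2q_i − Σ_{j≠i} q_j = 0.
Imposing symmetry (q_j = q for all j) turns Σ_{j≠i} q_j into 2q, so 262 = 4q and q = 65.5.

65.5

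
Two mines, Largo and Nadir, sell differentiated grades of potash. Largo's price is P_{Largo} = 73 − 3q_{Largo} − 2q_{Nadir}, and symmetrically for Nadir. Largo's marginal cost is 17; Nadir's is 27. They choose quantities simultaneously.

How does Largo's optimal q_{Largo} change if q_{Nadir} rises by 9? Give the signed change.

Mine Largo's profit: π = q_{Largo}(73 − 3q_{Largo} − 2q_{Nadir}) − 17q_{Largo}.
∂π/∂q_{Largo} = 56 − 6q_{Largo} − 2q_{Nadir} = 0 ⇒ q_{Largo} = 28/3 − (1/3)q_{Nadir}.
The reaction-function slope is −1/3, so a 9-unit rise in q_{Nadir} moves q_{Largo} by −1/3 × 9 = −3. Largo's best response falls — the actions are strategic substitutes.

-3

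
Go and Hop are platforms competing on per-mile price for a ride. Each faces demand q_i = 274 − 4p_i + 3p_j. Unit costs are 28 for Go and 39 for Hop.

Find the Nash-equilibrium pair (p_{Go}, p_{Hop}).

Go's profit: π = (p_{Go} − 28)(274 − 4p_{Go} + 3p_{Hop}).
∂π/∂p_{Go} = 386 − 8p_{Go} + 3p_{Hop} = 0 ⇒ p_{Go} = 48.25 + 0.375p_{Hop}.
Similarly p_{Hop} = 53.75 + 0.375p_{Go}.
Substituting the second reaction function into the first: p_{Go} = 48.25 + 0.375(53.75 + 0.375p_{Go}), which gives (55/64)p_{Go} = 2189/32 ⇒ p_{Go} = 79.6.
Then p_{Hop} = 53.75 + 0.375·79.6 = 83.6.

79.6, 83.6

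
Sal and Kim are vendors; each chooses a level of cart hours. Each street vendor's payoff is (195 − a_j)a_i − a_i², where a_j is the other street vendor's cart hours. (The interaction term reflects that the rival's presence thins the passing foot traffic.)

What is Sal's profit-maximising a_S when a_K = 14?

Sal's payoff is (195 − a_K)a_S − a_S².
∂π/∂a_S = 195 − a_K − 2a_S = 0, so a_S = 97.5 − 0.5a_K.
At a_K = 14: a_S = 97.5 − 0.5·14 = 90.5.

90.5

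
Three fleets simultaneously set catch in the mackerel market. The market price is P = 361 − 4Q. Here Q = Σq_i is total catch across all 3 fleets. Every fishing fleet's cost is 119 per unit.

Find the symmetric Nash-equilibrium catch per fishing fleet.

15.125

A representative fishing fleet's profit is π_i = q_i(361 − 4Q) − 119q_i, with Q = q_i + Σ_{j≠i} q_j.
First-order condition: 242 − 8q_i − 4Σ_{j≠i} q_j = 0.
In a symmetric equilibrium every fishing fleet chooses the same q, so Σ_{j≠i} q_j = 2q. The condition becomes 242 − 16q = 0, giving q = 242/16 = 15.125.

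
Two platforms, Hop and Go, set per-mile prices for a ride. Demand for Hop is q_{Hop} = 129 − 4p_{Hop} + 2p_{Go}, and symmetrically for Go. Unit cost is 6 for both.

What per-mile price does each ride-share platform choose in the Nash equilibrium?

25.5

Hop's profit: π = (p_{Hop} − 6)(129 − 4p_{Hop} + 2p_{Go}).
∂π/∂p_{Hop} = 153 − 8p_{Hop} + 2p_{Go} = 0 ⇒ p_{Hop} = 19.125 + 0.25p_{Go}.
Setting p_{Hop} = p_{Go} in the reaction function: p_{Hop} = 19.125 + 0.25p_{Hop}, so p_{Hop} = 19.125 / 0.75 = 25.5.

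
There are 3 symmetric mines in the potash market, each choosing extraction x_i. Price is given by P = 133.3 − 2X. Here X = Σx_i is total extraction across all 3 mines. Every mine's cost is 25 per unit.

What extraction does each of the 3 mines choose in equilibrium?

13.5375

A representative mine's profit is π_i = x_i(133.3 − 2X) − 25x_i, with X = x_i + Σ_{j≠i} x_j.
First-order condition: 108.3 − 4x_i − 2Σ_{j≠i} x_j = 0.
With identical mines, set every x_j = x: then 108.3 − 4x − 4x = 0, i.e. x = 108.3/8 = 13.5375.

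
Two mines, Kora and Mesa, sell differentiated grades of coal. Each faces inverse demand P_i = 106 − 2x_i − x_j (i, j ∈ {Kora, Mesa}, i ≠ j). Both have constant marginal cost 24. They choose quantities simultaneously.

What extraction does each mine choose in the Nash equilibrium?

16.4

Mine Kora's profit: π = x_{Kora}(106 − 2x_{Kora} − x_{Mesa}) − 24x_{Kora}.
∂π/∂x_{Kora} = 82 − 4x_{Kora} − x_{Mesa} = 0 ⇒ x_{Kora} = 20.5 − 0.25x_{Mesa}.
Setting x_{Kora} = x_{Mesa} in the reaction function: x_{Kora} = 20.5 − 0.25x_{Kora}, so x_{Kora} = 20.5 / 1.25 = 16.4.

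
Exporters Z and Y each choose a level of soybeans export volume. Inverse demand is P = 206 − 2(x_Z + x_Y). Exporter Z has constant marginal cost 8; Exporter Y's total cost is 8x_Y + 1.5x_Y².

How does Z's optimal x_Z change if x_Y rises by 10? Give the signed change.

-5

Exporter Z's profit: π = x_Z(206 − 2(x_Z + x_Y)) − 8x_Z.
∂π/∂x_Z = 198 − 4x_Z − 2x_Y = 0, so x_Z = 49.5 − 0.5x_Y.
The reaction-function slope is −0.5, so a 10-unit rise in x_Y moves x_Z by −0.5 × 10 = −5. Z's best response falls — the actions are strategic substitutes.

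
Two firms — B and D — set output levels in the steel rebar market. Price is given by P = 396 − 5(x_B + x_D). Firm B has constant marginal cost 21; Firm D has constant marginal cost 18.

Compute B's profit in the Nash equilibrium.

Firm B's profit: π = x_B(396 − 5(x_B + x_D)) − 21x_B.
∂π/∂x_B = 375 − 10x_B − 5x_D = 0, so x_B = 37.5 − 0.5x_D.
By the same steps for D: x_D = 37.8 − 0.5x_B.
Substituting the second reaction function into the first: x_B = 37.5 − 0.5(37.8 − 0.5x_B), which gives 0.75x_B = 18.6 ⇒ x_B = 24.8.
Then x_D = 37.8 − 0.5·24.8 = 25.4.
Price P = 396 − 5·50.2 = 145.
B's profit: (145 − 21)·24.8 = 3075.2.

3075.2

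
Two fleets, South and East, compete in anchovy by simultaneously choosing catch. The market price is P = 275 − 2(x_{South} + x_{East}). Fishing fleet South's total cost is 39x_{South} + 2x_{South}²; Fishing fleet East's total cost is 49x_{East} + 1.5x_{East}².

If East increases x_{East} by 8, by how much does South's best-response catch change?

Fishing fleet South's profit: π = x_{South}(275 − 2(x_{South} + x_{East})) − 39x_{South} − 2x_{South}².
∂π/∂x_{South} = 236 − 8x_{South} − 2x_{East} = 0, so x_{South} = 29.5 − 0.25x_{East}.
The reaction-function slope is −0.25, so an 8-unit rise in x_{East} moves x_{South} by −0.25 × 8 = −2. South's best response falls — the actions are strategic substitutes.

-2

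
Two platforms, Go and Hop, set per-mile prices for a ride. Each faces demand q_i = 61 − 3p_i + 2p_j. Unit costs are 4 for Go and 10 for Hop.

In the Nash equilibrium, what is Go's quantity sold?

46.125

Go's profit: π = (p_{Go} − 4)(61 − 3p_{Go} + 2p_{Hop}).
∂π/∂p_{Go} = 73 − 6p_{Go} + 2p_{Hop} = 0 ⇒ p_{Go} = 73/6 + (1/3)p_{Hop}.
Similarly p_{Hop} = 91/6 + (1/3)p_{Go}.
Plugging p_{Hop} into Go's best response: p_{Go} = 73/6 + (1/3)(91/6 + (1/3)p_{Go}) ⇒ (8/9)p_{Go} = 155/9, so p_{Go} = 19.375.
Then p_{Hop} = 91/6 + (1/3)·19.375 = 21.625.
q_{Go} = 61 − 3·19.375 + 2·21.625 = 46.125.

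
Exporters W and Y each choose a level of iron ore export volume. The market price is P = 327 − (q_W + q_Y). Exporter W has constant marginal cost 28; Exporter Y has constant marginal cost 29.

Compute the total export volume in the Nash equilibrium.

Exporter W's profit: π = q_W(327 − (q_W + q_Y)) − 28q_W.
∂π/∂q_W = 299 − 2q_W − q_Y = 0, so q_W = 149.5 − 0.5q_Y.
By the same steps for Y: q_Y = 149 − 0.5q_W.
Plugging q_Y into W's best response: q_W = 149.5 − 0.5(149 − 0.5q_W) ⇒ 0.75q_W = 75, so q_W = 100.
Then q_Y = 149 − 0.5·100 = 99.
Total export volume: 100 + 99 = 199.

199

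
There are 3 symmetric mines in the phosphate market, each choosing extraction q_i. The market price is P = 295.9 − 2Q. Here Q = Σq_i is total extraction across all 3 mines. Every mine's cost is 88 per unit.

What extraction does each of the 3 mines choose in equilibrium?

25.9875

A representative mine's profit is π_i = q_i(295.9 − 2Q) − 88q_i, with Q = q_i + Σ_{j≠i} q_j.
First-order condition: 207.9 − 4q_i − 2Σ_{j≠i} q_j = 0.
Imposing symmetry (q_j = q for all j) turns Σ_{j≠i} q_j into 2q, so 207.9 = 8q and q = 25.9875.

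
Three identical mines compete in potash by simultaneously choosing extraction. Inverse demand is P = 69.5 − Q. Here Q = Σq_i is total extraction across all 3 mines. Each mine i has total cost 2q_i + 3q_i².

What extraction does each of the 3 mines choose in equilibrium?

6.75

A representative mine's profit is π_i = q_i(69.5 − Q) − 2q_i − 3q_i², with Q = q_i + Σ_{j≠i} q_j.
First-order condition: 67.5 − 8q_i − Σ_{j≠i} q_j = 0.
With identical mines, set every q_j = q: then 67.5 − 8q − 2q = 0, i.e. q = 67.5/10 = 6.75.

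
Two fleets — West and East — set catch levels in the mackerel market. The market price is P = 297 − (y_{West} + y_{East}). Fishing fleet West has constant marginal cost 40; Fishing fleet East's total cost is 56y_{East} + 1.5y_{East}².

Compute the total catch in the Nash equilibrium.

141

Fishing fleet West's profit: π = y_{West}(297 − (y_{West} + y_{East})) − 40y_{West}.
∂π/∂y_{West} = 257 − 2y_{West} − y_{East} = 0, so y_{West} = 128.5 − 0.5y_{East}.
For East: ∂π/∂y_{East} = 241 − 5y_{East} − y_{West} = 0 ⇒ y_{East} = 48.2 − 0.2y_{West}.
Substituting the second reaction function into the first: y_{West} = 128.5 − 0.5(48.2 − 0.2y_{West}), which gives 0.9y_{West} = 104.4 ⇒ y_{West} = 116.
Then y_{East} = 48.2 − 0.2·116 = 25.
Total catch: 116 + 25 = 141.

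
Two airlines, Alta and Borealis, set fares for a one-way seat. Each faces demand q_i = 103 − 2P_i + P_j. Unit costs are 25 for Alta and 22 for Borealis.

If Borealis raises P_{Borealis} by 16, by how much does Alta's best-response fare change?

4

Alta's profit: π = (P_{Alta} − 25)(103 − 2P_{Alta} + P_{Borealis}).
∂π/∂P_{Alta} = 153 − 4P_{Alta} + P_{Borealis} = 0 ⇒ P_{Alta} = 38.25 + 0.25P_{Borealis}.
The reaction-function slope is 0.25, so a 16-unit rise in P_{Borealis} moves P_{Alta} by 0.25 × 16 = 4. Alta's best response rises — the actions are strategic complements.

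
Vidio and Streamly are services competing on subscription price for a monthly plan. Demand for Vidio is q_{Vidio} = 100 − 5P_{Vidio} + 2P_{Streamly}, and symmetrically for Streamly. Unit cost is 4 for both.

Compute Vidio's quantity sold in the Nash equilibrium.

55

Vidio's profit: π = (P_{Vidio} − 4)(100 − 5P_{Vidio} + 2P_{Streamly}).
∂π/∂P_{Vidio} = 120 − 10P_{Vidio} + 2P_{Streamly} = 0 ⇒ P_{Vidio} = 12 + 0.2P_{Streamly}.
Setting P_{Vidio} = P_{Streamly} in the reaction function: P_{Vidio} = 12 + 0.2P_{Vidio}, so P_{Vidio} = 12 / 0.8 = 15.
q_{Vidio} = 100 − 5·15 + 2·15 = 55.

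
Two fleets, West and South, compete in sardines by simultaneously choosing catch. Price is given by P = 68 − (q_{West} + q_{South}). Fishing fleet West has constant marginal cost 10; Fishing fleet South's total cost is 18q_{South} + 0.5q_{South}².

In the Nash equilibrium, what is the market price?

Fishing fleet West's profit: π = q_{West}(68 − (q_{West} + q_{South})) − 10q_{West}.
∂π/∂q_{West} = 58 − 2q_{West} − q_{South} = 0, so q_{West} = 29 − 0.5q_{South}.
For South: ∂π/∂q_{South} = 50 − 3q_{South} − q_{West} = 0 ⇒ q_{South} = 50/3 − (1/3)q_{West}.
Solving the two reaction functions simultaneously: (1 − (−0.5)(−1/3))q_{West} = 29 − 0.5·(50/3), so (5/6)q_{West} = 62/3 and q_{West} = 24.8.
Then q_{South} = 50/3 − (1/3)·24.8 = 8.4.
Equilibrium price: P = 68 − 33.2 = 34.8.

34.8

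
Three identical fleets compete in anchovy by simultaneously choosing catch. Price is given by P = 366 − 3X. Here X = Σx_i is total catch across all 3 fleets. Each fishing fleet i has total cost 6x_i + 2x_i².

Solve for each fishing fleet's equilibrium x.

A representative fishing fleet's profit is π_i = x_i(366 − 3X) − 6x_i − 2x_i², with X = x_i + Σ_{j≠i} x_j.
First-order condition: 360 − 10x_i − 3Σ_{j≠i} x_j = 0.
In a symmetric equilibrium every fishing fleet chooses the same x, so Σ_{j≠i} x_j = 2x. The condition becomes 360 − 16x = 0, giving x = 360/16 = 22.5.

22.5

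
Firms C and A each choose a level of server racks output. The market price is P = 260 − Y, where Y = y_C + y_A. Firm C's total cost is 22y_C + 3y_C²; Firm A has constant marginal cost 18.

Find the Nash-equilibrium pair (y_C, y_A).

Firm C's profit: π = y_C(260 − (y_C + y_A)) − 22y_C − 3y_C².
∂π/∂y_C = 238 − 8y_C − y_A = 0, so y_C = 29.75 − 0.125y_A.
For A: ∂π/∂y_A = 242 − 2y_A − y_C = 0 ⇒ y_A = 121 − 0.5y_C.
Solving the two reaction functions simultaneously: (1 − (−0.125)(−0.5))y_C = 29.75 − 0.125·121, so 0.9375y_C = 14.625 and y_C = 15.6.
Then y_A = 121 − 0.5·15.6 = 113.2.

15.6, 113.2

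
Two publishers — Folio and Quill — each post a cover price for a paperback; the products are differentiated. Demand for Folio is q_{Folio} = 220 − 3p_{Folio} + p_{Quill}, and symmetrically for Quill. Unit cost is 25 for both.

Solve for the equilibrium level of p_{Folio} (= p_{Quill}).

59

Folio's profit: π = (p_{Folio} − 25)(220 − 3p_{Folio} + p_{Quill}).
∂π/∂p_{Folio} = 295 − 6p_{Folio} + p_{Quill} = 0 ⇒ p_{Folio} = 295/6 + (1/6)p_{Quill}.
Setting p_{Folio} = p_{Quill} in the reaction function: p_{Folio} = 295/6 + (1/6)p_{Folio}, so p_{Folio} = (295/6) / (5/6) = 59.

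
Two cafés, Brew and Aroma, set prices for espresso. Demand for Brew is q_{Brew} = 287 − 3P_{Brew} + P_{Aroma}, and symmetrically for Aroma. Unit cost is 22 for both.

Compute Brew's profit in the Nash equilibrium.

7085.88

Brew's profit: π = (P_{Brew} − 22)(287 − 3P_{Brew} + P_{Aroma}).
∂π/∂P_{Brew} = 353 − 6P_{Brew} + P_{Aroma} = 0 ⇒ P_{Brew} = 353/6 + (1/6)P_{Aroma}.
By symmetry P_{Aroma} = P_{Brew}; substituting into the reaction function, (5/6)P_{Brew} = 353/6 and P_{Brew} = 70.6.
q_{Brew} = 287 − 3·70.6 + 70.6 = 145.8.
Profit = (70.6 − 22)·145.8 = 7085.88.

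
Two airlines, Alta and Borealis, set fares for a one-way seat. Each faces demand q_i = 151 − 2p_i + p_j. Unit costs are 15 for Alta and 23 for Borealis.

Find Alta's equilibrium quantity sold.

92.8

Alta's profit: π = (p_{Alta} − 15)(151 − 2p_{Alta} + p_{Borealis}).
∂π/∂p_{Alta} = 181 − 4p_{Alta} + p_{Borealis} = 0 ⇒ p_{Alta} = 45.25 + 0.25p_{Borealis}.
Similarly p_{Borealis} = 49.25 + 0.25p_{Alta}.
Solving the two reaction functions simultaneously: (1 − (0.25)(0.25))p_{Alta} = 45.25 + 0.25·49.25, so 0.9375p_{Alta} = 57.5625 and p_{Alta} = 61.4.
Then p_{Borealis} = 49.25 + 0.25·61.4 = 64.6.
q_{Alta} = 151 − 2·61.4 + 64.6 = 92.8.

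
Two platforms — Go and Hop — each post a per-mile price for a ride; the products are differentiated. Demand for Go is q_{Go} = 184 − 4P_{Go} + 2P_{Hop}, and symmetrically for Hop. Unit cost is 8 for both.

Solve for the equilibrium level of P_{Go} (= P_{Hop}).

Go's profit: π = (P_{Go} − 8)(184 − 4P_{Go} + 2P_{Hop}).
∂π/∂P_{Go} = 216 − 8P_{Go} + 2P_{Hop} = 0 ⇒ P_{Go} = 27 + 0.25P_{Hop}.
Setting P_{Go} = P_{Hop} in the reaction function: P_{Go} = 27 + 0.25P_{Go}, so P_{Go} = 27 / 0.75 = 36.

36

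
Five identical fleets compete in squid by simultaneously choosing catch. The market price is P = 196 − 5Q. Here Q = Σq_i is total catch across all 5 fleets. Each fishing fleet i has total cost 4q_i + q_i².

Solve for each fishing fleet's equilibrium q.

6

A representative fishing fleet's profit is π_i = q_i(196 − 5Q) − 4q_i − q_i², with Q = q_i + Σ_{j≠i} q_j.
First-order condition: 192 − 12q_i − 5Σ_{j≠i} q_j = 0.
Imposing symmetry (q_j = q for all j) turns Σ_{j≠i} q_j into 4q, so 192 = 32q and q = 6.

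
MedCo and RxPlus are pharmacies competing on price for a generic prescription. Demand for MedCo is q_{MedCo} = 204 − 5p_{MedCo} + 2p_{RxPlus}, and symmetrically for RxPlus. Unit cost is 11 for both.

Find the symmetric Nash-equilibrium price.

32.375

MedCo's profit: π = (p_{MedCo} − 11)(204 − 5p_{MedCo} + 2p_{RxPlus}).
∂π/∂p_{MedCo} = 259 − 10p_{MedCo} + 2p_{RxPlus} = 0 ⇒ p_{MedCo} = 25.9 + 0.2p_{RxPlus}.
The game is symmetric, so in equilibrium p_{RxPlus} = p_{MedCo}: the reaction function gives 0.8p_{MedCo} = 25.9, hence p_{MedCo} = 32.375.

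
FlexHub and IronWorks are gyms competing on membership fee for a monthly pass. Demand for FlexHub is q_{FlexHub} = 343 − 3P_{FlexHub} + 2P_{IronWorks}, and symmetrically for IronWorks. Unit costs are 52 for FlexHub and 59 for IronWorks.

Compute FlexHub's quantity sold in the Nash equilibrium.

222.1875

FlexHub's profit: π = (P_{FlexHub} − 52)(343 − 3P_{FlexHub} + 2P_{IronWorks}).
∂π/∂P_{FlexHub} = 499 − 6P_{FlexHub} + 2P_{IronWorks} = 0 ⇒ P_{FlexHub} = 499/6 + (1/3)P_{IronWorks}.
Similarly P_{IronWorks} = 260/3 + (1/3)P_{FlexHub}.
Plugging P_{IronWorks} into FlexHub's best response: P_{FlexHub} = 499/6 + (1/3)(260/3 + (1/3)P_{FlexHub}) ⇒ (8/9)P_{FlexHub} = 2017/18, so P_{FlexHub} = 126.0625.
Then P_{IronWorks} = 260/3 + (1/3)·126.0625 = 128.6875.
q_{FlexHub} = 343 − 3·126.0625 + 2·128.6875 = 222.1875.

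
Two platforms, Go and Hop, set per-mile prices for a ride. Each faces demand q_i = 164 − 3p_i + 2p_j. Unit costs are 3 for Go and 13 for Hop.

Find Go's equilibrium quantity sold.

126.375

Go's profit: π = (p_{Go} − 3)(164 − 3p_{Go} + 2p_{Hop}).
∂π/∂p_{Go} = 173 − 6p_{Go} + 2p_{Hop} = 0 ⇒ p_{Go} = 173/6 + (1/3)p_{Hop}.
Similarly p_{Hop} = 203/6 + (1/3)p_{Go}.
Substituting the second reaction function into the first: p_{Go} = 173/6 + (1/3)(203/6 + (1/3)p_{Go}), which gives (8/9)p_{Go} = 361/9 ⇒ p_{Go} = 45.125.
Then p_{Hop} = 203/6 + (1/3)·45.125 = 48.875.
q_{Go} = 164 − 3·45.125 + 2·48.875 = 126.375.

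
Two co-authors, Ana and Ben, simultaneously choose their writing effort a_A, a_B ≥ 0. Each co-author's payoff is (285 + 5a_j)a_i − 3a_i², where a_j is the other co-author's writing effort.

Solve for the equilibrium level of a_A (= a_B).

Ana's payoff is (285 + 5a_B)a_A − 3a_A².
∂π/∂a_A = 285 + 5a_B − 6a_A = 0, so a_A = 47.5 + (5/6)a_B.
By symmetry a_B = a_A; substituting into the reaction function, (1/6)a_A = 47.5 and a_A = 285.

285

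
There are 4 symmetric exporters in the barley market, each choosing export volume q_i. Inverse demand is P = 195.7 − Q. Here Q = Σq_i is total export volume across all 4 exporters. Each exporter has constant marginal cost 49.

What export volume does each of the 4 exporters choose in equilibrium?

29.34

A representative exporter's profit is π_i = q_i(195.7 − Q) − 49q_i, with Q = q_i + Σ_{j≠i} q_j.
First-order condition: 146.7 − 2q_i − Σ_{j≠i} q_j = 0.
In a symmetric equilibrium every exporter chooses the same q, so Σ_{j≠i} q_j = 3q. The condition becomes 146.7 − 5q = 0, giving q = 146.7/5 = 29.34.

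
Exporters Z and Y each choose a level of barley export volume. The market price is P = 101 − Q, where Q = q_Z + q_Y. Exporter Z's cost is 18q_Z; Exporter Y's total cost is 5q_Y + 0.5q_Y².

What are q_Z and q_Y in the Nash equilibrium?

30.6, 21.8

Exporter Z's profit: π = q_Z(101 − (q_Z + q_Y)) − 18q_Z.
∂π/∂q_Z = 83 − 2q_Z − q_Y = 0, so q_Z = 41.5 − 0.5q_Y.
For Y: ∂π/∂q_Y = 96 − 3q_Y − q_Z = 0 ⇒ q_Y = 32 − (1/3)q_Z.
Plugging q_Y into Z's best response: q_Z = 41.5 − 0.5(32 − (1/3)q_Z) ⇒ (5/6)q_Z = 25.5, so q_Z = 30.6.
Then q_Y = 32 − (1/3)·30.6 = 21.8.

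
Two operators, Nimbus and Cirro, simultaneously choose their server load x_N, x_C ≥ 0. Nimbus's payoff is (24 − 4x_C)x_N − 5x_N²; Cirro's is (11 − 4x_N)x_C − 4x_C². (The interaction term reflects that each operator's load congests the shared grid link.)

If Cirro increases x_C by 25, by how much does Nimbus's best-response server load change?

-10

Expanding Nimbus's payoff: 24x_N − 4x_Cx_N − 5x_N².
∂π/∂x_N = 24 − 4x_C − 10x_N = 0, so x_N = 2.4 − 0.4x_C.
The reaction-function slope is −0.4, so a 25-unit rise in x_C moves x_N by −0.4 × 25 = −10. Nimbus's best response falls — the actions are strategic substitutes.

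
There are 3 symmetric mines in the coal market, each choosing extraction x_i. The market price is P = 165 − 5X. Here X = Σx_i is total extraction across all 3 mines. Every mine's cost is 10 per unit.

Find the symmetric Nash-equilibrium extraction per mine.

A representative mine's profit is π_i = x_i(165 − 5X) − 10x_i, with X = x_i + Σ_{j≠i} x_j.
First-order condition: 155 − 10x_i − 5Σ_{j≠i} x_j = 0.
With identical mines, set every x_j = x: then 155 − 10x − 10x = 0, i.e. x = 155/20 = 7.75.

7.75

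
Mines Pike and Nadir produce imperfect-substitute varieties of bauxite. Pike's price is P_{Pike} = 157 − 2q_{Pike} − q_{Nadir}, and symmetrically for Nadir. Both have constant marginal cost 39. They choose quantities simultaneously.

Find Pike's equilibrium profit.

1113.92

Mine Pike's profit: π = q_{Pike}(157 − 2q_{Pike} − q_{Nadir}) − 39q_{Pike}.
∂π/∂q_{Pike} = 118 − 4q_{Pike} − q_{Nadir} = 0 ⇒ q_{Pike} = 29.5 − 0.25q_{Nadir}.
By symmetry q_{Nadir} = q_{Pike}; substituting into the reaction function, 1.25q_{Pike} = 29.5 and q_{Pike} = 23.6.
P_{Pike} = 157 − 2·23.6 − 23.6 = 86.2.
Profit = (86.2 − 39)·23.6 = 1113.92.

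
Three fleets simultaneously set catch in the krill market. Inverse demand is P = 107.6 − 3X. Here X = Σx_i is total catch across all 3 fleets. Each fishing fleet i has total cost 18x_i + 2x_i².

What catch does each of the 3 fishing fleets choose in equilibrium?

A representative fishing fleet's profit is π_i = x_i(107.6 − 3X) − 18x_i − 2x_i², with X = x_i + Σ_{j≠i} x_j.
First-order condition: 89.6 − 10x_i − 3Σ_{j≠i} x_j = 0.
In a symmetric equilibrium every fishing fleet chooses the same x, so Σ_{j≠i} x_j = 2x. The condition becomes 89.6 − 16x = 0, giving x = 89.6/16 = 5.6.

5.6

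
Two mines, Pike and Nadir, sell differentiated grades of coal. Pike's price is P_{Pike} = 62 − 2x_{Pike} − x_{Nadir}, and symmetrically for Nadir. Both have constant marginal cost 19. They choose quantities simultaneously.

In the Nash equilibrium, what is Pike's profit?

147.92

Mine Pike's profit: π = x_{Pike}(62 − 2x_{Pike} − x_{Nadir}) − 19x_{Pike}.
∂π/∂x_{Pike} = 43 − 4x_{Pike} − x_{Nadir} = 0 ⇒ x_{Pike} = 10.75 − 0.25x_{Nadir}.
Setting x_{Pike} = x_{Nadir} in the reaction function: x_{Pike} = 10.75 − 0.25x_{Pike}, so x_{Pike} = 10.75 / 1.25 = 8.6.
P_{Pike} = 62 − 2·8.6 − 8.6 = 36.2.
Profit = (36.2 − 19)·8.6 = 147.92.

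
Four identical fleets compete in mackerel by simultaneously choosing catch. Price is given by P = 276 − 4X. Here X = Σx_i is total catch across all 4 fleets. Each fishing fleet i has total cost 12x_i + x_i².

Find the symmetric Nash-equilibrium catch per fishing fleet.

12

A representative fishing fleet's profit is π_i = x_i(276 − 4X) − 12x_i − x_i², with X = x_i + Σ_{j≠i} x_j.
First-order condition: 264 − 10x_i − 4Σ_{j≠i} x_j = 0.
In a symmetric equilibrium every fishing fleet chooses the same x, so Σ_{j≠i} x_j = 3x. The condition becomes 264 − 22x = 0, giving x = 264/22 = 12.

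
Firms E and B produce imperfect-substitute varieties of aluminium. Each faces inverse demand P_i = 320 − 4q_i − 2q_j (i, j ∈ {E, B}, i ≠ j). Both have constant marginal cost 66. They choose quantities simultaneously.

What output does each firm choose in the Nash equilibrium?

25.4

Firm E's profit: π = q_E(320 − 4q_E − 2q_B) − 66q_E.
∂π/∂q_E = 254 − 8q_E − 2q_B = 0 ⇒ q_E = 31.75 − 0.25q_B.
Setting q_E = q_B in the reaction function: q_E = 31.75 − 0.25q_E, so q_E = 31.75 / 1.25 = 25.4.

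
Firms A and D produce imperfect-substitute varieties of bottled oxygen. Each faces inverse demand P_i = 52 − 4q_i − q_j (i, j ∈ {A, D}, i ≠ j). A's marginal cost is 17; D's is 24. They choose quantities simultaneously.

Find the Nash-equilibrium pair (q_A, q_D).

4, 3

Firm A's profit: π = q_A(52 − 4q_A − q_D) − 17q_A.
∂π/∂q_A = 35 − 8q_A − q_D = 0 ⇒ q_A = 4.375 − 0.125q_D.
Similarly q_D = 3.5 − 0.125q_A.
Substituting the second reaction function into the first: q_A = 4.375 − 0.125(3.5 − 0.125q_A), which gives (63/64)q_A = 3.9375 ⇒ q_A = 4.
Then q_D = 3.5 − 0.125·4 = 3.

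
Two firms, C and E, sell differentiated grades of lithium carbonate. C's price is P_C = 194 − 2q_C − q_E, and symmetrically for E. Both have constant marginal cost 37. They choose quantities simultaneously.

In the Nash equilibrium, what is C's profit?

1971.92

Firm C's profit: π = q_C(194 − 2q_C − q_E) − 37q_C.
∂π/∂q_C = 157 − 4q_C − q_E = 0 ⇒ q_C = 39.25 − 0.25q_E.
The game is symmetric, so in equilibrium q_E = q_C: the reaction function gives 1.25q_C = 39.25, hence q_C = 31.4.
P_C = 194 − 2·31.4 − 31.4 = 99.8.
Profit = (99.8 − 37)·31.4 = 1971.92.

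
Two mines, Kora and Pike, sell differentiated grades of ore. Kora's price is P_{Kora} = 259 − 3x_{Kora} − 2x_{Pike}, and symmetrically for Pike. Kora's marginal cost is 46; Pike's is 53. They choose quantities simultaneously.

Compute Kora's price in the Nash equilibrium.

Mine Kora's profit: π = x_{Kora}(259 − 3x_{Kora} − 2x_{Pike}) − 46x_{Kora}.
∂π/∂x_{Kora} = 213 − 6x_{Kora} − 2x_{Pike} = 0 ⇒ x_{Kora} = 35.5 − (1/3)x_{Pike}.
Similarly x_{Pike} = 103/3 − (1/3)x_{Kora}.
Substituting the second reaction function into the first: x_{Kora} = 35.5 − (1/3)(103/3 − (1/3)x_{Kora}), which gives (8/9)x_{Kora} = 433/18 ⇒ x_{Kora} = 27.0625.
Then x_{Pike} = 103/3 − (1/3)·27.0625 = 25.3125.
P_{Kora} = 259 − 3·27.0625 − 2·25.3125 = 127.1875.

127.1875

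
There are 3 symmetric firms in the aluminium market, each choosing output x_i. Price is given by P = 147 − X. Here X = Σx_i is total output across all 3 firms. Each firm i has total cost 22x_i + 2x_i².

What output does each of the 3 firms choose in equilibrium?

15.625

A representative firm's profit is π_i = x_i(147 − X) − 22x_i − 2x_i², with X = x_i + Σ_{j≠i} x_j.
First-order condition: 125 − 6x_i − Σ_{j≠i} x_j = 0.
With identical firms, set every x_j = x: then 125 − 6x − 2x = 0, i.e. x = 125/8 = 15.625.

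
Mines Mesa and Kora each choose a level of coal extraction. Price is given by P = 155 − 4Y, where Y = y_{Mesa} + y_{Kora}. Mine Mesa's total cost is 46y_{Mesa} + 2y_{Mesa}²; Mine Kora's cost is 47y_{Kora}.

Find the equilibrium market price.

Mine Mesa's profit: π = y_{Mesa}(155 − 4(y_{Mesa} + y_{Kora})) − 46y_{Mesa} − 2y_{Mesa}².
∂π/∂y_{Mesa} = 109 − 12y_{Mesa} − 4y_{Kora} = 0, so y_{Mesa} = 109/12 − (1/3)y_{Kora}.
For Kora: ∂π/∂y_{Kora} = 108 − 8y_{Kora} − 4y_{Mesa} = 0 ⇒ y_{Kora} = 13.5 − 0.5y_{Mesa}.
Substituting the second reaction function into the first: y_{Mesa} = 109/12 − (1/3)(13.5 − 0.5y_{Mesa}), which gives (5/6)y_{Mesa} = 55/12 ⇒ y_{Mesa} = 5.5.
Then y_{Kora} = 13.5 − 0.5·5.5 = 10.75.
Equilibrium price: P = 155 − 4·16.25 = 90.

90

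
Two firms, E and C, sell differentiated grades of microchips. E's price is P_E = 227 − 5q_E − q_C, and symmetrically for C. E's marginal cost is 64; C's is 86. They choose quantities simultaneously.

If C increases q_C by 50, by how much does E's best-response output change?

Firm E's profit: π = q_E(227 − 5q_E − q_C) − 64q_E.
∂π/∂q_E = 163 − 10q_E − q_C = 0 ⇒ q_E = 16.3 − 0.1q_C.
The reaction-function slope is −0.1, so a 50-unit rise in q_C moves q_E by −0.1 × 50 = −5. E's best response falls — the actions are strategic substitutes.

-5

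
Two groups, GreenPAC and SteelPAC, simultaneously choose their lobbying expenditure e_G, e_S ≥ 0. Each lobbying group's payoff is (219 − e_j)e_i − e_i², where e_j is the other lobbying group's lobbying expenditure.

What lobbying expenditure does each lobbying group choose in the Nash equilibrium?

GreenPAC's payoff is (219 − e_S)e_G − e_G².
∂π/∂e_G = 219 − e_S − 2e_G = 0, so e_G = 109.5 − 0.5e_S.
The game is symmetric, so in equilibrium e_S = e_G: the reaction function gives 1.5e_G = 109.5, hence e_G = 73.

73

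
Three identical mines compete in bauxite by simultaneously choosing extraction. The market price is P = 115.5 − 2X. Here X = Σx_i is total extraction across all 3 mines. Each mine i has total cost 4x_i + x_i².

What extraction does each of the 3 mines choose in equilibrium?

A representative mine's profit is π_i = x_i(115.5 − 2X) − 4x_i − x_i², with X = x_i + Σ_{j≠i} x_j.
First-order condition: 111.5 − 6x_i − 2Σ_{j≠i} x_j = 0.
Imposing symmetry (x_j = x for all j) turns Σ_{j≠i} x_j into 2x, so 111.5 = 10x and x = 11.15.

11.15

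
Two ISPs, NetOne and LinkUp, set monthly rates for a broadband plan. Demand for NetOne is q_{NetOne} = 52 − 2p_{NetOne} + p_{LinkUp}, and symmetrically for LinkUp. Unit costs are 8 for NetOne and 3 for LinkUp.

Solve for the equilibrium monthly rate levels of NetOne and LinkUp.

22, 20

NetOne's profit: π = (p_{NetOne} − 8)(52 − 2p_{NetOne} + p_{LinkUp}).
∂π/∂p_{NetOne} = 68 − 4p_{NetOne} + p_{LinkUp} = 0 ⇒ p_{NetOne} = 17 + 0.25p_{LinkUp}.
Similarly p_{LinkUp} = 14.5 + 0.25p_{NetOne}.
Solving the two reaction functions simultaneously: (1 − (0.25)(0.25))p_{NetOne} = 17 + 0.25·14.5, so 0.9375p_{NetOne} = 20.625 and p_{NetOne} = 22.
Then p_{LinkUp} = 14.5 + 0.25·22 = 20.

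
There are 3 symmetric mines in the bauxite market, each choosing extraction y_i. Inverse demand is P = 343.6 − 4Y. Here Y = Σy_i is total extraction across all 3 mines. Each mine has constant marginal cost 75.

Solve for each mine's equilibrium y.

16.7875

A representative mine's profit is π_i = y_i(343.6 − 4Y) − 75y_i, with Y = y_i + Σ_{j≠i} y_j.
First-order condition: 268.6 − 8y_i − 4Σ_{j≠i} y_j = 0.
Imposing symmetry (y_j = y for all j) turns Σ_{j≠i} y_j into 2y, so 268.6 = 16y and y = 16.7875.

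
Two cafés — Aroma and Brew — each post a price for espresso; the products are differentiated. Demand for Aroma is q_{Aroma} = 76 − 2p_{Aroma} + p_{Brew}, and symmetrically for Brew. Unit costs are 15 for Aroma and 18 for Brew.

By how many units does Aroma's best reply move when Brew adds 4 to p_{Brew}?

1

Aroma's profit: π = (p_{Aroma} − 15)(76 − 2p_{Aroma} + p_{Brew}).
∂π/∂p_{Aroma} = 106 − 4p_{Aroma} + p_{Brew} = 0 ⇒ p_{Aroma} = 26.5 + 0.25p_{Brew}.
The reaction-function slope is 0.25, so a 4-unit rise in p_{Brew} moves p_{Aroma} by 0.25 × 4 = 1. Aroma's best response rises — the actions are strategic complements.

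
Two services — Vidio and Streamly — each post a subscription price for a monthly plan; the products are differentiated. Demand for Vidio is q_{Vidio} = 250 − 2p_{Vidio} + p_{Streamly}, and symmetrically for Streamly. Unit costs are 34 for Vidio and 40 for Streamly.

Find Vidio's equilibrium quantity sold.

145.6

Vidio's profit: π = (p_{Vidio} − 34)(250 − 2p_{Vidio} + p_{Streamly}).
∂π/∂p_{Vidio} = 318 − 4p_{Vidio} + p_{Streamly} = 0 ⇒ p_{Vidio} = 79.5 + 0.25p_{Streamly}.
Similarly p_{Streamly} = 82.5 + 0.25p_{Vidio}.
Solving the two reaction functions simultaneously: (1 − (0.25)(0.25))p_{Vidio} = 79.5 + 0.25·82.5, so 0.9375p_{Vidio} = 100.125 and p_{Vidio} = 106.8.
Then p_{Streamly} = 82.5 + 0.25·106.8 = 109.2.
q_{Vidio} = 250 − 2·106.8 + 109.2 = 145.6.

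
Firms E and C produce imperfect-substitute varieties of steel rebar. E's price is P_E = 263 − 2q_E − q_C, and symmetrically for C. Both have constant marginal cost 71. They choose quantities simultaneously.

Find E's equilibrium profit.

2949.12

Firm E's profit: π = q_E(263 − 2q_E − q_C) − 71q_E.
∂π/∂q_E = 192 − 4q_E − q_C = 0 ⇒ q_E = 48 − 0.25q_C.
The game is symmetric, so in equilibrium q_C = q_E: the reaction function gives 1.25q_E = 48, hence q_E = 38.4.
P_E = 263 − 2·38.4 − 38.4 = 147.8.
Profit = (147.8 − 71)·38.4 = 2949.12.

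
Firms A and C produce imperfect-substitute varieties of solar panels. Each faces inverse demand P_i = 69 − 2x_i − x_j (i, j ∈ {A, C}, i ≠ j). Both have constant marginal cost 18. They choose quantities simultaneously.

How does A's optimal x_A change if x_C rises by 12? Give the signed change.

Firm A's profit: π = x_A(69 − 2x_A − x_C) − 18x_A.
∂π/∂x_A = 51 − 4x_A − x_C = 0 ⇒ x_A = 12.75 − 0.25x_C.
The reaction-function slope is −0.25, so a 12-unit rise in x_C moves x_A by −0.25 × 12 = −3. A's best response falls — the actions are strategic substitutes.

-3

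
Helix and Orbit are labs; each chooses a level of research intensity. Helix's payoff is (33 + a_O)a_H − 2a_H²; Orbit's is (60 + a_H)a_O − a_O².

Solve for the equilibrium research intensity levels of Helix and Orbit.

Expanding Helix's payoff: 33a_H + a_Oa_H − 2a_H².
∂π/∂a_H = 33 + a_O − 4a_H = 0, so a_H = 8.25 + 0.25a_O.
Likewise for Orbit: a_O = 30 + 0.5a_H.
Substituting the second reaction function into the first: a_H = 8.25 + 0.25(30 + 0.5a_H), which gives 0.875a_H = 15.75 ⇒ a_H = 18.
Then a_O = 30 + 0.5·18 = 39.

18, 39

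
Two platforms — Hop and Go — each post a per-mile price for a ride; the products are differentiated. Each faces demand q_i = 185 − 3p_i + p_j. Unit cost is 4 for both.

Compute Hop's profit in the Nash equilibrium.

3759.48

Hop's profit: π = (p_{Hop} − 4)(185 − 3p_{Hop} + p_{Go}).
∂π/∂p_{Hop} = 197 − 6p_{Hop} + p_{Go} = 0 ⇒ p_{Hop} = 197/6 + (1/6)p_{Go}.
By symmetry p_{Go} = p_{Hop}; substituting into the reaction function, (5/6)p_{Hop} = 197/6 and p_{Hop} = 39.4.
q_{Hop} = 185 − 3·39.4 + 39.4 = 106.2.
Profit = (39.4 − 4)·106.2 = 3759.48.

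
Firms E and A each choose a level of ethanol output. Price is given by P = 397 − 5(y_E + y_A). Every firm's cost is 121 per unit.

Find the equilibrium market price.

Firm E's profit: π = y_E(397 − 5(y_E + y_A)) − 121y_E.
∂π/∂y_E = 276 − 10y_E − 5y_A = 0, so y_E = 27.6 − 0.5y_A.
The game is symmetric, so in equilibrium y_A = y_E: the reaction function gives 1.5y_E = 27.6, hence y_E = 18.4.
Equilibrium price: P = 397 − 5·36.8 = 213.

213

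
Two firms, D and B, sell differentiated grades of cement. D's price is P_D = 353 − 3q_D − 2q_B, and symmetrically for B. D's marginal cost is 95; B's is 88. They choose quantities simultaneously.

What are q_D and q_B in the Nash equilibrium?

31.8125, 33.5625

Firm D's profit: π = q_D(353 − 3q_D − 2q_B) − 95q_D.
∂π/∂q_D = 258 − 6q_D − 2q_B = 0 ⇒ q_D = 43 − (1/3)q_B.
Similarly q_B = 265/6 − (1/3)q_D.
Solving the two reaction functions simultaneously: (1 − (−1/3)(−1/3))q_D = 43 − (1/3)·(265/6), so (8/9)q_D = 509/18 and q_D = 31.8125.
Then q_B = 265/6 − (1/3)·31.8125 = 33.5625.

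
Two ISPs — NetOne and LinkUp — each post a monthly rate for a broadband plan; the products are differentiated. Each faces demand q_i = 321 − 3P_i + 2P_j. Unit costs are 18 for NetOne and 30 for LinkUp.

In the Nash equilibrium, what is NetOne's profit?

NetOne's profit: π = (P_{NetOne} − 18)(321 − 3P_{NetOne} + 2P_{LinkUp}).
∂π/∂P_{NetOne} = 375 − 6P_{NetOne} + 2P_{LinkUp} = 0 ⇒ P_{NetOne} = 62.5 + (1/3)P_{LinkUp}.
Similarly P_{LinkUp} = 68.5 + (1/3)P_{NetOne}.
Solving the two reaction functions simultaneously: (1 − (1/3)(1/3))P_{NetOne} = 62.5 + (1/3)·68.5, so (8/9)P_{NetOne} = 256/3 and P_{NetOne} = 96.
Then P_{LinkUp} = 68.5 + (1/3)·96 = 100.5.
q_{NetOne} = 321 − 3·96 + 2·100.5 = 234.
Profit = (96 − 18)·234 = 18252.

18252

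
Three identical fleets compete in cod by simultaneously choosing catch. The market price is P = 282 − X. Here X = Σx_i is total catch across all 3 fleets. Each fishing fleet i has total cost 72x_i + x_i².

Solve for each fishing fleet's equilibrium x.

A representative fishing fleet's profit is π_i = x_i(282 − X) − 72x_i − x_i², with X = x_i + Σ_{j≠i} x_j.
First-order condition: 210 − 4x_i − Σ_{j≠i} x_j = 0.
In a symmetric equilibrium every fishing fleet chooses the same x, so Σ_{j≠i} x_j = 2x. The condition becomes 210 − 6x = 0, giving x = 210/6 = 35.

35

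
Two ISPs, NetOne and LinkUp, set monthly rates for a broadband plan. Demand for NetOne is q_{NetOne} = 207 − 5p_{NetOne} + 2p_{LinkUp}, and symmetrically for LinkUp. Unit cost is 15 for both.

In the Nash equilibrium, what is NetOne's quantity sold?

NetOne's profit: π = (p_{NetOne} − 15)(207 − 5p_{NetOne} + 2p_{LinkUp}).
∂π/∂p_{NetOne} = 282 − 10p_{NetOne} + 2p_{LinkUp} = 0 ⇒ p_{NetOne} = 28.2 + 0.2p_{LinkUp}.
Setting p_{NetOne} = p_{LinkUp} in the reaction function: p_{NetOne} = 28.2 + 0.2p_{NetOne}, so p_{NetOne} = 28.2 / 0.8 = 35.25.
q_{NetOne} = 207 − 5·35.25 + 2·35.25 = 101.25.

101.25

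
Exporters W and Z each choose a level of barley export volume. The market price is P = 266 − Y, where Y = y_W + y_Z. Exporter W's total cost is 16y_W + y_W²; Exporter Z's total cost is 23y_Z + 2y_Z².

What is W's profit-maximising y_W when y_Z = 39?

Exporter W's profit: π = y_W(266 − (y_W + y_Z)) − 16y_W − y_W².
∂π/∂y_W = 250 − 4y_W − y_Z = 0, so y_W = 62.5 − 0.25y_Z.
At y_Z = 39: y_W = 62.5 − 0.25·39 = 52.75.

52.75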